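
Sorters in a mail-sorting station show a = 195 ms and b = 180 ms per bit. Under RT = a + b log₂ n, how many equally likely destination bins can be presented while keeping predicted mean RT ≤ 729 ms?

180·log₂ n ≤ 729 − 195 = 534, giving log₂ n ≤ 2.9667 and n ≤ 7.817. The largest whole number is 7.

7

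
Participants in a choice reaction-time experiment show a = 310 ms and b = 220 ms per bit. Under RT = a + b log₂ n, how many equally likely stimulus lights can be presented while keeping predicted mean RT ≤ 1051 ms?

10

220·log₂ n ≤ 1051 − 310 = 741, giving log₂ n ≤ 3.3682 and n ≤ 10.326. The largest whole number is 10.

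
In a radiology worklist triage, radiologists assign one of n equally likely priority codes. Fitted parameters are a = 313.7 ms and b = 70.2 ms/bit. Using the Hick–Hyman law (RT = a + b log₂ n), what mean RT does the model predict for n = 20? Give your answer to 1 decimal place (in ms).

617.1 ms

log₂(20) = 4.3219 bits, so RT = 313.7 + 70.2 × 4.3219 ≈ 617.099 ms.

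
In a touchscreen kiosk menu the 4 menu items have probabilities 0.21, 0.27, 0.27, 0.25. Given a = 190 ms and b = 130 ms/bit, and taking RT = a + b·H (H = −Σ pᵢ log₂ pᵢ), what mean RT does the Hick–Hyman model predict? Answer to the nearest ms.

449 ms

Entropy contributions −pᵢ log₂ pᵢ: 0.4728, 0.5100, 0.5100, 0.5000; sum H = 1.9929 bits.
RT = a + bH = 190 + 130·1.9929 = 449.07 ms.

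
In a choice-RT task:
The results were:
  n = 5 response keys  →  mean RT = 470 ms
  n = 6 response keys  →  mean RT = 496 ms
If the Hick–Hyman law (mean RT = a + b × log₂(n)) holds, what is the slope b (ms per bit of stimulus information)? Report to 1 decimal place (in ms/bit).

The slope on a log₂ axis is (496 − 470) / (2.5850 − 2.3219) = 98.846 ms/bit.

98.8 ms/bit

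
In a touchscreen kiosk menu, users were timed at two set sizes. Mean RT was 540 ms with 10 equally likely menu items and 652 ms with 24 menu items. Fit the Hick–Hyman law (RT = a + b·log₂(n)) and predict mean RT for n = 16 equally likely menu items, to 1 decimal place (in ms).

With log₂ n on the abscissa the relation is linear; from the two conditions:
  b = (652 − 540) / (log₂ 24 − log₂ 10) = 112 / (4.5850 − 3.3219) = 88.675 ms/bit
  a = 540 − 88.675 × 3.3219 = 245.427 ms
Then RT(16) = 245.427 + 88.675 × log₂ 16 = 245.427 + 88.675 × 4 ≈ 600.128 ms.

600.1 ms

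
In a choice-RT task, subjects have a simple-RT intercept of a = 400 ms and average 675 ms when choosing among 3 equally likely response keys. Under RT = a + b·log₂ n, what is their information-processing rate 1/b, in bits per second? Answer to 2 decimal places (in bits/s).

Choice component = 675 − 400 = 275 ms over log₂(3) = 1.5850 bits.
b = 275 / 1.5850 = 173.506 ms/bit, so 1/b = 5.764 bits/s.

5.76 bits/s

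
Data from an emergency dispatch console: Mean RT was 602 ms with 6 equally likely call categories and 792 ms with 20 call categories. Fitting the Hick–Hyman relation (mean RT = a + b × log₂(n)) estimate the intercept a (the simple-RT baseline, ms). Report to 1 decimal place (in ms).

319.2 ms

Slope: b = (792 − 602) / (log₂ 20 − log₂ 6) = 190/1.7370 = 109.386 ms/bit.
Intercept: a = 602 − 109.386·log₂(6) = 319.241 ms.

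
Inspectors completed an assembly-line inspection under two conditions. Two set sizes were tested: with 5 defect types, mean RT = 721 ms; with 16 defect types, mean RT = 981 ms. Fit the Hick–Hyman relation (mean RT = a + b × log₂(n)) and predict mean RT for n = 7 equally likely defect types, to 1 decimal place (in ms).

Solve the two-equation system in a and b:
  b = (981 − 721) / (log₂ 16 − log₂ 5) = 260 / (4 − 2.3219) = 154.940 ms/bit
  a = 721 − 154.940 × 2.3219 = 361.241 ms
Then RT(7) = 361.241 + 154.940 × log₂ 7 = 361.241 + 154.940 × 2.8074 ≈ 796.212 ms.

796.2 ms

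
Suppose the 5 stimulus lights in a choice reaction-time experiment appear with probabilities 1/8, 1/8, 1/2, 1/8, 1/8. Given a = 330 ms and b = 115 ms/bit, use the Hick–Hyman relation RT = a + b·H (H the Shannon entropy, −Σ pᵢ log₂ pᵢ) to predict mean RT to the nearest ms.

560 ms

Each term −pᵢ log₂ pᵢ: 0.125·3 + 0.125·3 + 0.5·1 + 0.125·3 + 0.125·3; summed, H = 2.000 bits.
Mean RT = a + bH = 330 + 115·2.000 = 560.00 ms.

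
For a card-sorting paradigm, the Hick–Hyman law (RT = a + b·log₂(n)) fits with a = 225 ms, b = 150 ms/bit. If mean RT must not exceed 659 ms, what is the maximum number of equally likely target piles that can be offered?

150·log₂ n ≤ 659 − 225 = 434, giving log₂ n ≤ 2.8933 and n ≤ 7.430. The largest whole number is 7.

7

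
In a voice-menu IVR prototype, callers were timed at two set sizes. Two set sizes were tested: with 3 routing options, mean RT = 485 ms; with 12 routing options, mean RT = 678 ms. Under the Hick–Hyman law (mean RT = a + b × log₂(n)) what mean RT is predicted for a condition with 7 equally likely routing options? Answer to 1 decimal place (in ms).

Fit slope and intercept:
  b = (678 − 485) / (log₂ 12 − log₂ 3) = 193 / (3.5850 − 1.5850) = 96.500 ms/bit
  a = 485 − 96.500 × 1.5850 = 332.051 ms
Then RT(7) = 332.051 + 96.500 × log₂ 7 = 332.051 + 96.500 × 2.8074 ≈ 602.961 ms.

603.0 ms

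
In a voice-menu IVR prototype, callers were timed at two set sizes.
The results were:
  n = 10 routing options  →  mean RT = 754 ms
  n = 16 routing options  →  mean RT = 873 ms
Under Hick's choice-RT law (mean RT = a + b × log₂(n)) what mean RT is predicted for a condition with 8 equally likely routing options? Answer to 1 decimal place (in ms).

697.5 ms

With log₂ n on the abscissa the relation is linear; from the two conditions:
  b = (873 − 754) / (log₂ 16 − log₂ 10) = 119 / (4 − 3.3219) = 175.498 ms/bit
  a = 754 − 175.498 × 3.3219 = 171.010 ms
Then RT(8) = 171.010 + 175.498 × log₂ 8 = 171.010 + 175.498 × 3 ≈ 697.502 ms.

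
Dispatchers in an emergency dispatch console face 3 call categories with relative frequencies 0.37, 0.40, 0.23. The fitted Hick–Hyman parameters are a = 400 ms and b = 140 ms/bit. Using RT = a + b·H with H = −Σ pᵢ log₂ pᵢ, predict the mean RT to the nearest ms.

H = 0.37·log₂(1/0.37) + 0.40·log₂(1/0.40) + 0.23·log₂(1/0.23) = 1.5472 bits.
RT = 400 + 140 × 1.5472 = 616.60 ms.

617 ms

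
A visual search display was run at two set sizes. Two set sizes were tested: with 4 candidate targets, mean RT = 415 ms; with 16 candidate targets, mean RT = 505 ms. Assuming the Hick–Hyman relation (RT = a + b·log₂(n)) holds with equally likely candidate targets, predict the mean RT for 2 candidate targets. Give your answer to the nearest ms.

RT is linear in log₂ n, so two points fix the line:
  b = (505 − 415) / (log₂ 16 − log₂ 4) = 90 / (4 − 2) = 45 ms/bit
  a = 415 − 45 × 2 = 325 ms
Then RT(2) = 325 + 45 × log₂ 2 = 325 + 45 × 1 ≈ 370.000 ms.

370 ms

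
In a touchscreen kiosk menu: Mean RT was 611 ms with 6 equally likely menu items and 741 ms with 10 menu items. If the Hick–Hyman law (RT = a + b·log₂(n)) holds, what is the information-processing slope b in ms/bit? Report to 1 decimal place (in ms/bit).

The slope on a log₂ axis is (741 − 611) / (3.3219 − 2.5850) = 176.399 ms/bit.

176.4 ms/bit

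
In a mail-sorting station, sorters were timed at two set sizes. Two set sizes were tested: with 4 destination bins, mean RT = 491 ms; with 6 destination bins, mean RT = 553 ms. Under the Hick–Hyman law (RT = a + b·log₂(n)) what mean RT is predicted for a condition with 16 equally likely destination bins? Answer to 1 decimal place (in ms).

RT is linear in log₂ n, so two points fix the line:
  b = (553 − 491) / (log₂ 6 − log₂ 4) = 62 / (2.5850 − 2) = 105.990 ms/bit
  a = 491 − 105.990 × 2 = 279.021 ms
Then RT(16) = 279.021 + 105.990 × log₂ 16 = 279.021 + 105.990 × 4 ≈ 702.979 ms.

703.0 ms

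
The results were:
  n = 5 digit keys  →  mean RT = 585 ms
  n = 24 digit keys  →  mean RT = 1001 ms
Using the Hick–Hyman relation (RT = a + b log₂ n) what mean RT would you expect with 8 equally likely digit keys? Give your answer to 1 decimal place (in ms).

709.6 ms

Fit slope and intercept:
  b = (1001 − 585) / (log₂ 24 − log₂ 5) = 416 / (4.5850 − 2.3219) = 183.824 ms/bit
  a = 585 − 183.824 × 2.3219 = 158.174 ms
Then RT(8) = 158.174 + 183.824 × log₂ 8 = 158.174 + 183.824 × 3 ≈ 709.646 ms.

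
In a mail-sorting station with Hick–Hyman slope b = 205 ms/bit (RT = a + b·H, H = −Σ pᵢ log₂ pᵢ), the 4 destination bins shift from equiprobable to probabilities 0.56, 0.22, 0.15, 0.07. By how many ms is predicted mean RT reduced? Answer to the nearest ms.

76 ms

Equiprobable entropy H₀ = log₂ 4 = 2.0000 bits.
Skewed entropy H = −Σ pᵢ log₂ pᵢ = 1.6281 bits.
ΔRT = b·(H₀ − H) = 205 × 0.3719 = 76.24 ms.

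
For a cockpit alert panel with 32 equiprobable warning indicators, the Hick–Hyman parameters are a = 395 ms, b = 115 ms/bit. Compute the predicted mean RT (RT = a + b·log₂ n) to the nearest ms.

970 ms

log₂(32) = 5 bits, so RT = 395 + 115 × 5 ≈ 970.000 ms.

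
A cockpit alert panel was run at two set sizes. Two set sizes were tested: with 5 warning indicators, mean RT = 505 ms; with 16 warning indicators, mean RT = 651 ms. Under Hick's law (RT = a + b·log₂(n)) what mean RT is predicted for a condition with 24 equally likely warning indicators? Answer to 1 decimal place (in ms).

Fit slope and intercept:
  b = (651 − 505) / (log₂ 16 − log₂ 5) = 146 / (4 − 2.3219) = 87.005 ms/bit
  a = 505 − 87.005 × 2.3219 = 302.982 ms
Then RT(24) = 302.982 + 87.005 × log₂ 24 = 302.982 + 87.005 × 4.5850 ≈ 701.894 ms.

701.9 ms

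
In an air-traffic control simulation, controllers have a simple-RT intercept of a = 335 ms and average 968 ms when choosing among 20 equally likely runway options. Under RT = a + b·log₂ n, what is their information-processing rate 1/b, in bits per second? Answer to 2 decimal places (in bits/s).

Choice component = 968 − 335 = 633 ms over log₂(20) = 4.3219 bits.
b = 633 / 4.3219 = 146.462 ms/bit, so 1/b = 6.828 bits/s.

6.83 bits/s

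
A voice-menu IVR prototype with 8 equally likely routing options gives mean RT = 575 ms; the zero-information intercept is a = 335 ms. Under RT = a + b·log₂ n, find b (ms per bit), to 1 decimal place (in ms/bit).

80.0 ms/bit

log₂(8) = 3 bits.
b = (RT − a)/log₂ n = (575 − 335) / 3 = 80.000 ms/bit.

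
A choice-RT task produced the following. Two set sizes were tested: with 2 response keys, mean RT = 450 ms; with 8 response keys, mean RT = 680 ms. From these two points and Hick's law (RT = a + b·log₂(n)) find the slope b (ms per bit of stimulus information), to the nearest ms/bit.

115 ms/bit

b = (RT₂ − RT₁)/(log₂ n₂ − log₂ n₁) = (680 − 450)/(3 − 1) = 115 ms/bit.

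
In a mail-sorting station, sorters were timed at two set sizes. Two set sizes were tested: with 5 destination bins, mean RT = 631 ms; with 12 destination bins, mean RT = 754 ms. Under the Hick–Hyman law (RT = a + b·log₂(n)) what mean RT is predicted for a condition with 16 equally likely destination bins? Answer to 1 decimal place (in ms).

794.4 ms

With log₂ n on the abscissa the relation is linear; from the two conditions:
  b = (754 − 631) / (log₂ 12 − log₂ 5) = 123 / (3.5850 − 2.3219) = 97.385 ms/bit
  a = 631 − 97.385 × 2.3219 = 404.880 ms
Then RT(16) = 404.880 + 97.385 × log₂ 16 = 404.880 + 97.385 × 4 ≈ 794.418 ms.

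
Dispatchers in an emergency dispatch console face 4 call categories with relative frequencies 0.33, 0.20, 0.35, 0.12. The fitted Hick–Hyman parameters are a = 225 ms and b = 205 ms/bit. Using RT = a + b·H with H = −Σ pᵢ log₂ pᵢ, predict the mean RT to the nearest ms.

612 ms

Entropy contributions −pᵢ log₂ pᵢ: 0.5278, 0.4644, 0.5301, 0.3671; sum H = 1.8894 bits.
RT = a + bH = 225 + 205·1.8894 = 612.32 ms.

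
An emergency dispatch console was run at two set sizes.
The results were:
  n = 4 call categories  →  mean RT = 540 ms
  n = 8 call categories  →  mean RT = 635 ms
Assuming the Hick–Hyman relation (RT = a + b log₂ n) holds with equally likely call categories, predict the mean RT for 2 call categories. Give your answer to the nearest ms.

RT is linear in log₂ n, so two points fix the line:
  b = (635 − 540) / (log₂ 8 − log₂ 4) = 95 / (3 − 2) = 95 ms/bit
  a = 540 − 95 × 2 = 350 ms
Then RT(2) = 350 + 95 × log₂ 2 = 350 + 95 × 1 ≈ 445.000 ms.

445 ms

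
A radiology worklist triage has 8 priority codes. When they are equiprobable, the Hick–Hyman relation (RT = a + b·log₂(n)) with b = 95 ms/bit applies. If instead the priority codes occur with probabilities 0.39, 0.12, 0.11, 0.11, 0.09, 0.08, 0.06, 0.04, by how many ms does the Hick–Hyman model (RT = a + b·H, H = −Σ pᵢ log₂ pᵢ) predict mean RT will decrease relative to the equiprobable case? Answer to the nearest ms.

35 ms

Equiprobable entropy H₀ = log₂ 8 = 3.0000 bits.
Skewed entropy H = −Σ pᵢ log₂ pᵢ = 2.6309 bits.
ΔRT = b·(H₀ − H) = 95 × 0.3691 = 35.07 ms.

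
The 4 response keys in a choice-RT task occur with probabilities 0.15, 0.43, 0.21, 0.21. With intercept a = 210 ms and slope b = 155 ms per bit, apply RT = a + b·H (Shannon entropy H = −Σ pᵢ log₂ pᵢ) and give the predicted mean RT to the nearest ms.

Entropy contributions −pᵢ log₂ pᵢ: 0.4105, 0.5236, 0.4728, 0.4728; sum H = 1.8798 bits.
RT = a + bH = 210 + 155·1.8798 = 501.36 ms.

501 ms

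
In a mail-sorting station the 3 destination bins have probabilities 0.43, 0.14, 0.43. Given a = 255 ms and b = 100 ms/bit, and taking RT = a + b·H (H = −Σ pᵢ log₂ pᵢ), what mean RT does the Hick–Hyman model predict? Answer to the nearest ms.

399 ms

H = 0.43·log₂(1/0.43) + 0.14·log₂(1/0.14) + 0.43·log₂(1/0.43) = 1.4442 bits.
RT = 255 + 100 × 1.4442 = 399.42 ms.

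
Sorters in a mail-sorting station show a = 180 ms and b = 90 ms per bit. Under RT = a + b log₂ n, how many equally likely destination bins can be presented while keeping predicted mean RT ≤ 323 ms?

Information budget: (323 − 180)/90 = 1.5889 bits, so n ≤ 2^1.5889 = 3.008 → at most 3.

3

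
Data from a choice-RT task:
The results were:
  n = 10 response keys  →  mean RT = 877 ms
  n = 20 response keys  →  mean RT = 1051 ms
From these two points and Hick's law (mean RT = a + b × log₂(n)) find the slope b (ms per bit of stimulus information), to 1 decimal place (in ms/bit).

b = (RT₂ − RT₁)/(log₂ n₂ − log₂ n₁) = (1051 − 877)/(4.3219 − 3.3219) = 174.000 ms/bit.

174.0 ms/bit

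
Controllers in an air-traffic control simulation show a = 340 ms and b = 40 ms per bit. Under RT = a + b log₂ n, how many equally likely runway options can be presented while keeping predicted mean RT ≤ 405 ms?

3

40·log₂ n ≤ 405 − 340 = 65, giving log₂ n ≤ 1.6250 and n ≤ 3.084. The largest whole number is 3.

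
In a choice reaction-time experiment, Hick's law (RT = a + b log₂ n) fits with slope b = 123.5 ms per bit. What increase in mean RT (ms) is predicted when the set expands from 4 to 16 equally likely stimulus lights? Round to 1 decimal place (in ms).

ΔRT = (a + b log₂ n₂) − (a + b log₂ n₁) = b·(log₂ n₂ − log₂ n₁).
log₂(16) − log₂(4) = log₂(16/4) = log₂(4) = 2.
ΔRT = 123.5 × 2.0000 = 247.000 ms.

247.0 ms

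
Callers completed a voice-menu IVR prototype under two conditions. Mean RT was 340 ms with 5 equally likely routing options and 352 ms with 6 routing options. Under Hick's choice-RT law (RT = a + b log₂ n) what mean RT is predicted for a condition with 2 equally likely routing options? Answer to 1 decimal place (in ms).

279.7 ms

With log₂ n on the abscissa the relation is linear; from the two conditions:
  b = (352 − 340) / (log₂ 6 − log₂ 5) = 12 / (2.5850 − 2.3219) = 45.621 ms/bit
  a = 340 − 45.621 × 2.3219 = 234.070 ms
Then RT(2) = 234.070 + 45.621 × log₂ 2 = 234.070 + 45.621 × 1 ≈ 279.692 ms.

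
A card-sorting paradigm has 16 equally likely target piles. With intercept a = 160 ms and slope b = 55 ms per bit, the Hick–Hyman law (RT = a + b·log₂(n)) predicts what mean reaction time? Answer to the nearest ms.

380 ms

log₂(16) = 4 bits, so RT = 160 + 55 × 4 ≈ 380.000 ms.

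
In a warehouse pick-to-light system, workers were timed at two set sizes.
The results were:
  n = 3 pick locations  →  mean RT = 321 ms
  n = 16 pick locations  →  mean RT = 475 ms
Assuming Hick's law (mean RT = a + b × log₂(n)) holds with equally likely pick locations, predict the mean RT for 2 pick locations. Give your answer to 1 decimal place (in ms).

With log₂ n on the abscissa the relation is linear; from the two conditions:
  b = (475 − 321) / (log₂ 16 − log₂ 3) = 154 / (4 − 1.5850) = 63.767 ms/bit
  a = 321 − 63.767 × 1.5850 = 219.931 ms
Then RT(2) = 219.931 + 63.767 × log₂ 2 = 219.931 + 63.767 × 1 ≈ 283.699 ms.

283.7 ms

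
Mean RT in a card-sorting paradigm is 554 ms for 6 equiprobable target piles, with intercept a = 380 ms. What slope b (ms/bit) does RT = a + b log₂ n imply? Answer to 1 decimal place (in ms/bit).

67.3 ms/bit

b = (554 − 380) / log₂(6) = 174 / 2.5850 = 67.312 ms/bit.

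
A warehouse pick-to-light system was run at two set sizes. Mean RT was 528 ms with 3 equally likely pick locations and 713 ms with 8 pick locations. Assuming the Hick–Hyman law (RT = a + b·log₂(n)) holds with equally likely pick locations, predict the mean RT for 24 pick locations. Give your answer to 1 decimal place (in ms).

920.2 ms

RT is linear in log₂ n, so two points fix the line:
  b = (713 − 528) / (log₂ 8 − log₂ 3) = 185 / (3 − 1.5850) = 130.739 ms/bit
  a = 528 − 130.739 × 1.5850 = 320.784 ms
Then RT(24) = 320.784 + 130.739 × log₂ 24 = 320.784 + 130.739 × 4.5850 ≈ 920.216 ms.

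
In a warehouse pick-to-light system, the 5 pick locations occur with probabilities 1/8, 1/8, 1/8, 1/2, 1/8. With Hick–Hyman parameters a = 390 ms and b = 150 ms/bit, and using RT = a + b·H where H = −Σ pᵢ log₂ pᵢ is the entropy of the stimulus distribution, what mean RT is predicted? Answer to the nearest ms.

690 ms

H = −Σ pᵢ log₂ pᵢ = 0.125·3 + 0.125·3 + 0.125·3 + 0.5·1 + 0.125·3 = 2.000 bits.
RT = 390 + 150 × 2.000 = 690.00 ms.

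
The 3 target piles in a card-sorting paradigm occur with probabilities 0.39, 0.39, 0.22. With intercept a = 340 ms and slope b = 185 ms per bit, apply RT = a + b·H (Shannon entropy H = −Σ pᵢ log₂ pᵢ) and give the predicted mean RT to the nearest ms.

Entropy contributions −pᵢ log₂ pᵢ: 0.5298, 0.5298, 0.4806; sum H = 1.5402 bits.
RT = a + bH = 340 + 185·1.5402 = 624.93 ms.

625 ms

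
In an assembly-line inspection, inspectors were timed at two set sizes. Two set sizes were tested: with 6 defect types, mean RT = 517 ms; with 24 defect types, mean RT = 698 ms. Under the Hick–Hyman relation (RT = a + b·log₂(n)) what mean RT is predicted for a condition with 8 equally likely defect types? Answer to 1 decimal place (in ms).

554.6 ms

Fit slope and intercept:
  b = (698 − 517) / (log₂ 24 − log₂ 6) = 181 / (4.5850 − 2.5850) = 90.500 ms/bit
  a = 517 − 90.500 × 2.5850 = 283.061 ms
Then RT(8) = 283.061 + 90.500 × log₂ 8 = 283.061 + 90.500 × 3 ≈ 554.561 ms.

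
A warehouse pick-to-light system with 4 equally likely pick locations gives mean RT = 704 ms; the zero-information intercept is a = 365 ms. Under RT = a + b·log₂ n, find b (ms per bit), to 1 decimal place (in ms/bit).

169.5 ms/bit

4 alternatives carry log₂ 4 = 2 bits; the choice cost is 704 − 365 = 339 ms, so b = 339/2 = 169.500 ms/bit.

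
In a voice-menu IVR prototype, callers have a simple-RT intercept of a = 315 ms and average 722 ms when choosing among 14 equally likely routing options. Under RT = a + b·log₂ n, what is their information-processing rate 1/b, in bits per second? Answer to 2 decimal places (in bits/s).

9.35 bits/s

Choice component = 722 − 315 = 407 ms over log₂(14) = 3.8074 bits.
b = 407 / 3.8074 = 106.898 ms/bit, so 1/b = 9.355 bits/s.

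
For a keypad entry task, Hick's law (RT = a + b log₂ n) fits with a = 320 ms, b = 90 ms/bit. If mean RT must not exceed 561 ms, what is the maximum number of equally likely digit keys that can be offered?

6

Set 320 + 90·log₂ n ≤ 561 → log₂ n ≤ (561 − 320)/90 = 2.6778.
So n ≤ 2^2.6778 = 6.399; the largest integer n is 6.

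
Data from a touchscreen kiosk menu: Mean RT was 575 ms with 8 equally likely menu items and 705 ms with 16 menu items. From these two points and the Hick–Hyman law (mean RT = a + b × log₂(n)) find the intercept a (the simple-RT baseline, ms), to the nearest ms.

185 ms

The slope on a log₂ axis is (705 − 575) / (4 − 3) = 130 ms/bit.
a = RT₁ − b·log₂ n₁ = 575 − 130 × 3 = 185.000 ms.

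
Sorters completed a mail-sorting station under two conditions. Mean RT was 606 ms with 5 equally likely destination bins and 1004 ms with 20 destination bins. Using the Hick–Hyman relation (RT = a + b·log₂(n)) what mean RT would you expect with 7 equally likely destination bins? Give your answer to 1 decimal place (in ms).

Solve the two-equation system in a and b:
  b = (1004 − 606) / (log₂ 20 − log₂ 5) = 398 / (4.3219 − 2.3219) = 199.000 ms/bit
  a = 606 − 199.000 × 2.3219 = 143.936 ms
Then RT(7) = 143.936 + 199.000 × log₂ 7 = 143.936 + 199.000 × 2.8074 ≈ 702.600 ms.

702.6 ms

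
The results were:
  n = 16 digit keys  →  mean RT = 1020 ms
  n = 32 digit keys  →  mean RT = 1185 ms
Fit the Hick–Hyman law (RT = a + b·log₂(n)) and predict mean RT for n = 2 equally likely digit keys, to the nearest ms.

525 ms

RT is linear in log₂ n, so two points fix the line:
  b = (1185 − 1020) / (log₂ 32 − log₂ 16) = 165 / (5 − 4) = 165 ms/bit
  a = 1020 − 165 × 4 = 360 ms
Then RT(2) = 360 + 165 × log₂ 2 = 360 + 165 × 1 ≈ 525.000 ms.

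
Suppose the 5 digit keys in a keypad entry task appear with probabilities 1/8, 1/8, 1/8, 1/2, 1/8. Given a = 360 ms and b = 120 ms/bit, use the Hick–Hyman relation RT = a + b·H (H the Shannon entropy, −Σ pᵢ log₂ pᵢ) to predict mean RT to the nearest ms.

H = −Σ pᵢ log₂ pᵢ = 0.125·3 + 0.125·3 + 0.125·3 + 0.5·1 + 0.125·3 = 2.000 bits.
RT = 360 + 120 × 2.000 = 600.00 ms.

600 ms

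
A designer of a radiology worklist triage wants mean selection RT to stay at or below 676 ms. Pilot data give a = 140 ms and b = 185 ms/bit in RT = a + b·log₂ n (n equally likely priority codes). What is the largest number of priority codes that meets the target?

7

Set 140 + 185·log₂ n ≤ 676 → log₂ n ≤ (676 − 140)/185 = 2.8973.
So n ≤ 2^2.8973 = 7.450; the largest integer n is 7.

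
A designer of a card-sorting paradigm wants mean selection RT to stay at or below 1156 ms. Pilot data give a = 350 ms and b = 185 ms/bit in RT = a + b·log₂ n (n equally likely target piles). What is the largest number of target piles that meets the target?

Set 350 + 185·log₂ n ≤ 1156 → log₂ n ≤ (1156 − 350)/185 = 4.3568.
So n ≤ 2^4.3568 = 20.489; the largest integer n is 20.

20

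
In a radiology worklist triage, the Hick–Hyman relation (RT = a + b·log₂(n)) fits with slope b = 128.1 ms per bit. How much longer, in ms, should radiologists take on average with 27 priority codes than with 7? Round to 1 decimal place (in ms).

Only the slope matters, since a is common to both: ΔRT = b·log₂(n₂/n₁).
log₂(27) − log₂(7) = 4.7549 − 2.8074 = 1.9475.
ΔRT = 128.1 × 1.9475 = 249.479 ms.

249.5 ms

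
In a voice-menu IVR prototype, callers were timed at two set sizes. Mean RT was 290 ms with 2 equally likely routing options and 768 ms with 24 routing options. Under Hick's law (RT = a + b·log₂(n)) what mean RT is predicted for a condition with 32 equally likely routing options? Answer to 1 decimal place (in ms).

823.3 ms

Solve the two-equation system in a and b:
  b = (768 − 290) / (log₂ 24 − log₂ 2) = 478 / (4.5850 − 1) = 133.335 ms/bit
  a = 290 − 133.335 × 1 = 156.665 ms
Then RT(32) = 156.665 + 133.335 × log₂ 32 = 156.665 + 133.335 × 5 ≈ 823.339 ms.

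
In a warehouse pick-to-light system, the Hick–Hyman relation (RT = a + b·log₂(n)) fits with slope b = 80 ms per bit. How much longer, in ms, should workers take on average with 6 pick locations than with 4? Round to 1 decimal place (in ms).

The intercept a cancels: ΔRT = b·(log₂ n₂ − log₂ n₁) = b·log₂(n₂/n₁).
log₂(6) − log₂(4) = 2.5850 − 2 = 0.5850.
ΔRT = 80 × 0.5850 = 46.797 ms.

46.8 ms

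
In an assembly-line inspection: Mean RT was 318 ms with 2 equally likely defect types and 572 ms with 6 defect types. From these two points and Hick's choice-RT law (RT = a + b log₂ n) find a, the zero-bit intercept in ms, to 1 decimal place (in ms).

Slope: b = (572 − 318) / (log₂ 6 − log₂ 2) = 254/1.5850 = 160.256 ms/bit.
Intercept: a = 318 − 160.256·log₂(2) = 157.744 ms.

157.7 ms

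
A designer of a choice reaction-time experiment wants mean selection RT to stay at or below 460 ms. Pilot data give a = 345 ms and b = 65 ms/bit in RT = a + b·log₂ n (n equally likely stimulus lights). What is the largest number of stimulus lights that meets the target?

65·log₂ n ≤ 460 − 345 = 115, giving log₂ n ≤ 1.7692 and n ≤ 3.409. The largest whole number is 3.

3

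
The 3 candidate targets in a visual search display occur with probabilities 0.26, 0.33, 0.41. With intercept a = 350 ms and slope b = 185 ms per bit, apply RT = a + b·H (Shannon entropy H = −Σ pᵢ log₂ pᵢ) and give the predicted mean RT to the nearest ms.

Entropy contributions −pᵢ log₂ pᵢ: 0.5053, 0.5278, 0.5274; sum H = 1.5605 bits.
RT = a + bH = 350 + 185·1.5605 = 638.69 ms.

639 ms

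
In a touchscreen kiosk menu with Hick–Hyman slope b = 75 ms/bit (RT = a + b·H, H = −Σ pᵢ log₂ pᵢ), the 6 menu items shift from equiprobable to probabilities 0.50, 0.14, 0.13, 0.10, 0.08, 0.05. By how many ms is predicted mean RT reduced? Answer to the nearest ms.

35 ms

Equiprobable entropy H₀ = log₂ 6 = 2.5850 bits.
Skewed entropy H = −Σ pᵢ log₂ pᵢ = 2.1196 bits.
ΔRT = b·(H₀ − H) = 75 × 0.4654 = 34.91 ms.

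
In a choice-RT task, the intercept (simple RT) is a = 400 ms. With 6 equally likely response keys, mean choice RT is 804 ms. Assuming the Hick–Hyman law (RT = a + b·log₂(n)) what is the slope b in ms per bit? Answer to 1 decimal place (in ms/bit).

6 alternatives carry log₂ 6 = 2.5850 bits; the choice cost is 804 − 400 = 404 ms, so b = 404/2.5850 = 156.289 ms/bit.

156.3 ms/bit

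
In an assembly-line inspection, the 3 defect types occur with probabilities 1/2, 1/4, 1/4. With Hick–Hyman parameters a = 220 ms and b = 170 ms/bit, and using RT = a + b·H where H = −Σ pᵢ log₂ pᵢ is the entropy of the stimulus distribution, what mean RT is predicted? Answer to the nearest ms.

475 ms

H = −Σ pᵢ log₂ pᵢ = 0.5·1 + 0.25·2 + 0.25·2 = 1.500 bits.
RT = 220 + 170 × 1.500 = 475.00 ms.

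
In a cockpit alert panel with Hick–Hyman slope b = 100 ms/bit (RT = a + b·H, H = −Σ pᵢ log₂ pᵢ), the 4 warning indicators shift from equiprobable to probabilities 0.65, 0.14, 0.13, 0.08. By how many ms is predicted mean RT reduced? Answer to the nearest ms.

52 ms

Equiprobable entropy H₀ = log₂ 4 = 2.0000 bits.
Skewed entropy H = −Σ pᵢ log₂ pᵢ = 1.4752 bits.
ΔRT = b·(H₀ − H) = 100 × 0.5248 = 52.48 ms.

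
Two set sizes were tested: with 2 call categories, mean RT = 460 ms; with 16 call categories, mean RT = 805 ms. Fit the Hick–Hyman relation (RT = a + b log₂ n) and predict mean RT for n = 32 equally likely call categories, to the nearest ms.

920 ms

Fit slope and intercept:
  b = (805 − 460) / (log₂ 16 − log₂ 2) = 345 / (4 − 1) = 115 ms/bit
  a = 460 − 115 × 1 = 345 ms
Then RT(32) = 345 + 115 × log₂ 32 = 345 + 115 × 5 ≈ 920.000 ms.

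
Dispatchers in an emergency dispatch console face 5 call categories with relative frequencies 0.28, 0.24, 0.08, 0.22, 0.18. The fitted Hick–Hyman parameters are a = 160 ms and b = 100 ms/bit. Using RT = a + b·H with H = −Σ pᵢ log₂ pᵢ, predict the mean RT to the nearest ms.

383 ms

H = 0.28·log₂(1/0.28) + 0.24·log₂(1/0.24) + 0.08·log₂(1/0.08) + 0.22·log₂(1/0.22) + 0.18·log₂(1/0.18) = 2.2257 bits.
RT = 160 + 100 × 2.2257 = 382.57 ms.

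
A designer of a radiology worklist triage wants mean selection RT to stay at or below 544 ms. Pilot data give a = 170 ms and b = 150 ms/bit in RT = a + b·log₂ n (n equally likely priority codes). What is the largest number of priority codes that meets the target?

150·log₂ n ≤ 544 − 170 = 374, giving log₂ n ≤ 2.4933 and n ≤ 5.631. The largest whole number is 5.

5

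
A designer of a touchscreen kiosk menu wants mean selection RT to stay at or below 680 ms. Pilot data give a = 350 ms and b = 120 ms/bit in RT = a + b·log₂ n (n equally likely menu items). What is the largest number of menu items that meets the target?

Information budget: (680 − 350)/120 = 2.7500 bits, so n ≤ 2^2.7500 = 6.727 → at most 6.

6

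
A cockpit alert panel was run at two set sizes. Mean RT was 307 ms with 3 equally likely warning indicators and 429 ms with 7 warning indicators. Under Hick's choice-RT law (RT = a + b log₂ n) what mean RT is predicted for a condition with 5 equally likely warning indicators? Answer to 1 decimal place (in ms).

Solve the two-equation system in a and b:
  b = (429 − 307) / (log₂ 7 − log₂ 3) = 122 / (2.8074 − 1.5850) = 99.804 ms/bit
  a = 307 − 99.804 × 1.5850 = 148.814 ms
Then RT(5) = 148.814 + 99.804 × log₂ 5 = 148.814 + 99.804 × 2.3219 ≈ 380.552 ms.

380.6 ms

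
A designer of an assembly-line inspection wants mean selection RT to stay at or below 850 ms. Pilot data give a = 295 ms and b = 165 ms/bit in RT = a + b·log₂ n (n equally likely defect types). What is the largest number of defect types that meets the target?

Information budget: (850 − 295)/165 = 3.3636 bits, so n ≤ 2^3.3636 = 10.293 → at most 10.

10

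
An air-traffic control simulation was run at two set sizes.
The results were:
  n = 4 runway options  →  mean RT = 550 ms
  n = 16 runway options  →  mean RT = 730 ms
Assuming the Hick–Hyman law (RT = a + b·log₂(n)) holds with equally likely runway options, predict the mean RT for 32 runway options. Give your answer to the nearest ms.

RT is linear in log₂ n, so two points fix the line:
  b = (730 − 550) / (log₂ 16 − log₂ 4) = 180 / (4 − 2) = 90 ms/bit
  a = 550 − 90 × 2 = 370 ms
Then RT(32) = 370 + 90 × log₂ 32 = 370 + 90 × 5 ≈ 820.000 ms.

820 ms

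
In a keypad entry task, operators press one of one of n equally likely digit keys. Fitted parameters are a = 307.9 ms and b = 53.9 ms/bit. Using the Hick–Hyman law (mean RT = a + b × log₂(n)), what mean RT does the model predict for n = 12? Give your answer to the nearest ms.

501 ms

log₂(12) = 3.5850 bits, so RT = 307.9 + 53.9 × 3.5850 ≈ 501.129 ms.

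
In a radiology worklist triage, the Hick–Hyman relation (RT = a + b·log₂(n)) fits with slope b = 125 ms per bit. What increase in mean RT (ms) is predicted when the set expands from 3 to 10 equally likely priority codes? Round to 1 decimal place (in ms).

217.1 ms

ΔRT = (a + b log₂ n₂) − (a + b log₂ n₁) = b·(log₂ n₂ − log₂ n₁).
log₂(10) − log₂(3) = 3.3219 − 1.5850 = 1.7370.
ΔRT = 125 × 1.7370 = 217.121 ms.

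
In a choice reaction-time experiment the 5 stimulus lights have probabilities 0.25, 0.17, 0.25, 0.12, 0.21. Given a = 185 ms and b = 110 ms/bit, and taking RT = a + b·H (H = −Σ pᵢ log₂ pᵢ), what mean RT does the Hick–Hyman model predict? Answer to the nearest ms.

435 ms

Entropy contributions −pᵢ log₂ pᵢ: 0.5000, 0.4346, 0.5000, 0.3671, 0.4728; sum H = 2.2745 bits.
RT = a + bH = 185 + 110·2.2745 = 435.19 ms.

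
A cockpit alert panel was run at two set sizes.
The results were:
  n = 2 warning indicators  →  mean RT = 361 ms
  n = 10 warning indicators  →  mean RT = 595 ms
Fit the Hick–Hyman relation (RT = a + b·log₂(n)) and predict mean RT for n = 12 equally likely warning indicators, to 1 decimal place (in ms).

621.5 ms

Fit slope and intercept:
  b = (595 − 361) / (log₂ 10 − log₂ 2) = 234 / (3.3219 − 1) = 100.778 ms/bit
  a = 361 − 100.778 × 1 = 260.222 ms
Then RT(12) = 260.222 + 100.778 × log₂ 12 = 260.222 + 100.778 × 3.5850 ≈ 621.508 ms.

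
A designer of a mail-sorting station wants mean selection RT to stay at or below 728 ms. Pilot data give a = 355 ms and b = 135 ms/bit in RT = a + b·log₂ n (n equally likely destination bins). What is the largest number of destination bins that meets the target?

6

Information budget: (728 − 355)/135 = 2.7630 bits, so n ≤ 2^2.7630 = 6.788 → at most 6.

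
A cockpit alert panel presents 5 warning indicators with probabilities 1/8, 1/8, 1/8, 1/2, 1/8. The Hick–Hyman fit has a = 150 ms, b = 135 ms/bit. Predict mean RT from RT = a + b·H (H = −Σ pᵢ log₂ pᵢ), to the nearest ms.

420 ms

Each term −pᵢ log₂ pᵢ: 0.125·3 + 0.125·3 + 0.125·3 + 0.5·1 + 0.125·3; summed, H = 2.000 bits.
Mean RT = a + bH = 150 + 135·2.000 = 420.00 ms.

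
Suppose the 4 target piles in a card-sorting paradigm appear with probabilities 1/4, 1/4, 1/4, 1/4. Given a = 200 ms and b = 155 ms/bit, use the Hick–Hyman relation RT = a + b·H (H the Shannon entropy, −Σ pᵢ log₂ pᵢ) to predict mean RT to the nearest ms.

Each term −pᵢ log₂ pᵢ: 0.25·2 + 0.25·2 + 0.25·2 + 0.25·2; summed, H = 2.000 bits.
Mean RT = a + bH = 200 + 155·2.000 = 510.00 ms.

510 ms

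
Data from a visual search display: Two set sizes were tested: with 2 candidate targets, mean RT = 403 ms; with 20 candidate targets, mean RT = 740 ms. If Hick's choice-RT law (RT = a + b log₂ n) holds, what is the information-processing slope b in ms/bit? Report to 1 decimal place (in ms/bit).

101.4 ms/bit

Slope: b = (740 − 403) / (log₂ 20 − log₂ 2) = 337/3.3219 = 101.447 ms/bit.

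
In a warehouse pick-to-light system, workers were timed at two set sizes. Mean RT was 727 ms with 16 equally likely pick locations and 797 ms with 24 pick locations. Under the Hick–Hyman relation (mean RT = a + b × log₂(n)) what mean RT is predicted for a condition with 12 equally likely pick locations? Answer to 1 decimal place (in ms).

Solve the two-equation system in a and b:
  b = (797 − 727) / (log₂ 24 − log₂ 16) = 70 / (4.5850 − 4) = 119.666 ms/bit
  a = 727 − 119.666 × 4 = 248.337 ms
Then RT(12) = 248.337 + 119.666 × log₂ 12 = 248.337 + 119.666 × 3.5850 ≈ 677.334 ms.

677.3 ms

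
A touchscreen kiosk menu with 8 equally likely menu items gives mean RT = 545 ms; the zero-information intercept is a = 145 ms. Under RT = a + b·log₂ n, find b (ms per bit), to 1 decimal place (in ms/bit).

133.3 ms/bit

log₂(8) = 3 bits.
b = (RT − a)/log₂ n = (545 − 145) / 3 = 133.333 ms/bit.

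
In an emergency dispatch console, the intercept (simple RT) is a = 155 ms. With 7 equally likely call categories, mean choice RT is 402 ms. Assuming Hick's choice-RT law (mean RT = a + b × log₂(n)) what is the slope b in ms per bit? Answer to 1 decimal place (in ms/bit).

log₂(7) = 2.8074 bits.
b = (RT − a)/log₂ n = (402 − 155) / 2.8074 = 87.983 ms/bit.

88.0 ms/bit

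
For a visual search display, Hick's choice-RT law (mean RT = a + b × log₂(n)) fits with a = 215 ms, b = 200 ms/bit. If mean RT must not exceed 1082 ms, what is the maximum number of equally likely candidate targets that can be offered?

Set 215 + 200·log₂ n ≤ 1082 → log₂ n ≤ (1082 − 215)/200 = 4.3350.
So n ≤ 2^4.3350 = 20.182; the largest integer n is 20.

20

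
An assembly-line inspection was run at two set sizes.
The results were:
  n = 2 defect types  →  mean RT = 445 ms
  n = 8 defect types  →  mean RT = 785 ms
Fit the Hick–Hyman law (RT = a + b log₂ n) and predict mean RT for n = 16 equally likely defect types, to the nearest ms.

955 ms

RT is linear in log₂ n, so two points fix the line:
  b = (785 − 445) / (log₂ 8 − log₂ 2) = 340 / (3 − 1) = 170 ms/bit
  a = 445 − 170 × 1 = 275 ms
Then RT(16) = 275 + 170 × log₂ 16 = 275 + 170 × 4 ≈ 955.000 ms.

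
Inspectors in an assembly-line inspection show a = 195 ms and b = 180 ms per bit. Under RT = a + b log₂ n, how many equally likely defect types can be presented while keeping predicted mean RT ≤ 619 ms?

Information budget: (619 − 195)/180 = 2.3556 bits, so n ≤ 2^2.3556 = 5.118 → at most 5.

5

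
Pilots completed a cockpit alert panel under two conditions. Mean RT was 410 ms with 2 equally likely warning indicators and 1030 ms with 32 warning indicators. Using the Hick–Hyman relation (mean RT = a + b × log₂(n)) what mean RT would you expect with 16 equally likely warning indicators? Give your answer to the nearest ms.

875 ms

With log₂ n on the abscissa the relation is linear; from the two conditions:
  b = (1030 − 410) / (log₂ 32 − log₂ 2) = 620 / (5 − 1) = 155 ms/bit
  a = 410 − 155 × 1 = 255 ms
Then RT(16) = 255 + 155 × log₂ 16 = 255 + 155 × 4 ≈ 875.000 ms.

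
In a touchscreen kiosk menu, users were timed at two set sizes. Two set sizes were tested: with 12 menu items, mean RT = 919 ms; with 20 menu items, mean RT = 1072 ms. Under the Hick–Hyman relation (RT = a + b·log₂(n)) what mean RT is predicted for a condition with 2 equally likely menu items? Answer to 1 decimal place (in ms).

Fit slope and intercept:
  b = (1072 − 919) / (log₂ 20 − log₂ 12) = 153 / (4.3219 − 3.5850) = 207.608 ms/bit
  a = 919 − 207.608 × 3.5850 = 174.733 ms
Then RT(2) = 174.733 + 207.608 × log₂ 2 = 174.733 + 207.608 × 1 ≈ 382.341 ms.

382.3 ms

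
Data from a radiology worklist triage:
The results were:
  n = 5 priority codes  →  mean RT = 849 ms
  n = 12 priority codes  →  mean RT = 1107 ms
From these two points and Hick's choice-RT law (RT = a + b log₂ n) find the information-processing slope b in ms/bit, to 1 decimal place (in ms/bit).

b = (RT₂ − RT₁)/(log₂ n₂ − log₂ n₁) = (1107 − 849)/(3.5850 − 2.3219) = 204.270 ms/bit.

204.3 ms/bit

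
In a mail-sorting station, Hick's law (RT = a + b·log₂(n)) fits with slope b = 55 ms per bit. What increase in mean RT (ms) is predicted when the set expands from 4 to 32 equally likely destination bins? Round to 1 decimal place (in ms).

Only the slope matters, since a is common to both: ΔRT = b·log₂(n₂/n₁).
log₂(32) − log₂(4) = log₂(32/4) = log₂(8) = 3.
ΔRT = 55 × 3.0000 = 165.000 ms.

165.0 ms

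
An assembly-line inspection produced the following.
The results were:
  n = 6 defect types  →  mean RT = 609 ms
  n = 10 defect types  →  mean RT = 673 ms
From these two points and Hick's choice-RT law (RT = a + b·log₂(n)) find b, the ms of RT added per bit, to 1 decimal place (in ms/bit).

86.8 ms/bit

b = (RT₂ − RT₁)/(log₂ n₂ − log₂ n₁) = (673 − 609)/(3.3219 − 2.5850) = 86.843 ms/bit.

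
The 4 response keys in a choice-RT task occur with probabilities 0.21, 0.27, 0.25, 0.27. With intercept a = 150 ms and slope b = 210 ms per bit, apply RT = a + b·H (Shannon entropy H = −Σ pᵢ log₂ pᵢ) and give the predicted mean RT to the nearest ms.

Entropy contributions −pᵢ log₂ pᵢ: 0.4728, 0.5100, 0.5000, 0.5100; sum H = 1.9929 bits.
RT = a + bH = 150 + 210·1.9929 = 568.50 ms.

569 ms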